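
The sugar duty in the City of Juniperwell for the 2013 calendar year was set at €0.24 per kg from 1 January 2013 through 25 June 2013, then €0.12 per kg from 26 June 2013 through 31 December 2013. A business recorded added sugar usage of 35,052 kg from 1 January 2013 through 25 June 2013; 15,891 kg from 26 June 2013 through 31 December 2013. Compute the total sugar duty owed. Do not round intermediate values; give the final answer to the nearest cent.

1 January – 25 June 2013: 35,052 kg at €0.24/kg → €8,412.48
26 June – 31 December 2013: 15,891 kg at €0.12/kg → €1,906.92

€10,319.40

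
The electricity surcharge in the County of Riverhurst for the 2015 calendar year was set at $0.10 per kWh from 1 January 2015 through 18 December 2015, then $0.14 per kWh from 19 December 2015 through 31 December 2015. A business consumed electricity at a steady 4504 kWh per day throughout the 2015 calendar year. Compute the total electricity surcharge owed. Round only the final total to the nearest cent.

1 January – 18 December 2015: 352 days × 4504 kWh/day = 1,585,408 kWh at $0.10/kWh → $158,540.80
19 December – 31 December 2015: 13 days × 4504 kWh/day = 58,552 kWh at $0.14/kWh → $8,197.28

$166,738.08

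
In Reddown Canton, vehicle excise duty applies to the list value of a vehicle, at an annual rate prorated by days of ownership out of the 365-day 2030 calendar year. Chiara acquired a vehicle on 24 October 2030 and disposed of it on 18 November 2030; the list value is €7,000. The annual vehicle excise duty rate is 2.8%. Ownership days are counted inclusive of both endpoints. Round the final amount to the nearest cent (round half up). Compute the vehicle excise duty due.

Days held (24 October – 18 November 2030): 26 out of 365
Tax = €7,000 × 2.8% × 26/365 = €13.9616

€13.96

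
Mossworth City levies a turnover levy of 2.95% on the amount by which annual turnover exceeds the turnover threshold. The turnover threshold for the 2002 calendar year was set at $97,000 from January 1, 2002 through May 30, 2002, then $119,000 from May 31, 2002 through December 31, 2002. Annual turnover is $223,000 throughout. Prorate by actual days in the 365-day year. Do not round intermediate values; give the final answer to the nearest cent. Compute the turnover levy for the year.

January 1 – May 30, 2002: 150 days, exemption $97,000 → ($223,000 − $97,000) × 2.95% × 150/365 = $1,527.5342
May 31 – December 31, 2002: 215 days, exemption $119,000 → ($223,000 − $119,000) × 2.95% × 215/365 = $1,807.1781
Total = $3,334.7123

$3,334.71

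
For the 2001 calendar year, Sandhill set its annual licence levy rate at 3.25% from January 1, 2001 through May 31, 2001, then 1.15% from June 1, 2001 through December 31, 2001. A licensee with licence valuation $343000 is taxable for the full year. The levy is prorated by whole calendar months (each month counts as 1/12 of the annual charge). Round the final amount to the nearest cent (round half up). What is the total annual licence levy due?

$6945.75

January 1 – May 31, 2001: 5 months at 3.25% → $343000 × 3.25% × 5/12 = $4644.7917
June 1 – December 31, 2001: 7 months at 1.15% → $343000 × 1.15% × 7/12 = $2300.9583
Total = $6945.7500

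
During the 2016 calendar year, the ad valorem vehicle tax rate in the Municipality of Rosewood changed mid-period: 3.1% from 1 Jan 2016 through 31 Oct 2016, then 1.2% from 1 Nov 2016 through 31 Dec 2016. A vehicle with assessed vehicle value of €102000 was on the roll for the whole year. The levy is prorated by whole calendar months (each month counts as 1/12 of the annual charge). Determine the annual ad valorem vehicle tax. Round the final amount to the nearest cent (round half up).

1 Jan – 31 Oct 2016: 10 months at 3.1% → €102000 × 3.1% × 10/12 = €2635.0000
1 Nov – 31 Dec 2016: 2 months at 1.2% → €102000 × 1.2% × 2/12 = €204.0000
Total = €2839.0000

€2839.00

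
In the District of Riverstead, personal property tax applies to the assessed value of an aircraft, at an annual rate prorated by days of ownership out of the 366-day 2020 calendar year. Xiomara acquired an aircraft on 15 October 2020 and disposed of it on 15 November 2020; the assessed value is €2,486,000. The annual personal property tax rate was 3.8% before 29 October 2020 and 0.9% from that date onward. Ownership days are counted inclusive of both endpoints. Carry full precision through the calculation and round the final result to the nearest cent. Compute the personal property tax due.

15 October – 28 October 2020: 14 days at 3.8% → €2,486,000 × 3.8% × 14/366 = €3,613.5301
29 October – 15 November 2020: 18 days at 0.9% → €2,486,000 × 0.9% × 18/366 = €1,100.3607
Total = €4,713.8907

€4,713.89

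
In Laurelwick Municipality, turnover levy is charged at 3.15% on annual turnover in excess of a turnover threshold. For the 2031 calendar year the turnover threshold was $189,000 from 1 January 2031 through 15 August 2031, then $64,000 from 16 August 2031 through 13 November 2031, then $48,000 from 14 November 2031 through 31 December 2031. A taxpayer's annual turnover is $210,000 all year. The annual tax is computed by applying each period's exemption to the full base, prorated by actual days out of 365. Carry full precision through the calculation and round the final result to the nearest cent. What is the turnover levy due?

$2,216.48

1 January – 15 August 2031: 227 days, exemption $189,000 → ($210,000 − $189,000) × 3.15% × 227/365 = $411.3986
16 August – 13 November 2031: 90 days, exemption $64,000 → ($210,000 − $64,000) × 3.15% × 90/365 = $1,134.0000
14 November – 31 December 2031: 48 days, exemption $48,000 → ($210,000 − $48,000) × 3.15% × 48/365 = $671.0795
Total = $2,216.4781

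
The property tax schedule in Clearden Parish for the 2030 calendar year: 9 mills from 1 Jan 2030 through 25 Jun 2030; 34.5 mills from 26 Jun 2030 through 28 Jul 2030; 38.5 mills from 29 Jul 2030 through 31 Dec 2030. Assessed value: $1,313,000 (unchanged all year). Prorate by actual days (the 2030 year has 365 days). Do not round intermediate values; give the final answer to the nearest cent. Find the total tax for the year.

$31,398.69

1 Jan – 25 Jun 2030: 176 days at 9 mills → $1,313,000 × 0.9% × 176/365 = $5,698.0603
26 Jun – 28 Jul 2030: 33 days at 34.5 mills → $1,313,000 × 3.45% × 33/365 = $4,095.4808
29 Jul – 31 Dec 2030: 156 days at 38.5 mills → $1,313,000 × 3.85% × 156/365 = $21,605.1452
Total = $31,398.6863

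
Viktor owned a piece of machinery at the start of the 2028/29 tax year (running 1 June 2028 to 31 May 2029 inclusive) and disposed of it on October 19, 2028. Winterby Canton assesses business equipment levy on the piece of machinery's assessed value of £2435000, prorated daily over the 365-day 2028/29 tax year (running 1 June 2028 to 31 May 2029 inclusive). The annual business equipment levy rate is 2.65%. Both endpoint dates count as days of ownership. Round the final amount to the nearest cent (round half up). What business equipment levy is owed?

£24927.06

Days held (June 1 – October 19, 2028): 141 out of 365
Tax = £2435000 × 2.65% × 141/365 = £24927.0616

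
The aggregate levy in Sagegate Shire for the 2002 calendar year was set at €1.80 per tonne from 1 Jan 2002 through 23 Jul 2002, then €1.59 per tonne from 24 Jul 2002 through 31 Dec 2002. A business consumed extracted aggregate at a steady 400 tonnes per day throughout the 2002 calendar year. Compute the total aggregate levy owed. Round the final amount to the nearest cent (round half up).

€249,276.00

1 Jan – 23 Jul 2002: 204 days × 400 tonnes/day = 81,600 tonnes at €1.80/tonne → €146,880.00
24 Jul – 31 Dec 2002: 161 days × 400 tonnes/day = 64,400 tonnes at €1.59/tonne → €102,396.00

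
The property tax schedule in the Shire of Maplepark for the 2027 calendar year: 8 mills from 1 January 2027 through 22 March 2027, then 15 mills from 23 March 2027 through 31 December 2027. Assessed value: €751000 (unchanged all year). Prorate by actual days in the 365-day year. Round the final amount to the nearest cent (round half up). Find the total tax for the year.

€10098.38

1 January – 22 March 2027: 81 days at 8 mills → €751000 × 0.8% × 81/365 = €1333.2822
23 March – 31 December 2027: 284 days at 15 mills → €751000 × 1.5% × 284/365 = €8765.0959
Total = €10098.3781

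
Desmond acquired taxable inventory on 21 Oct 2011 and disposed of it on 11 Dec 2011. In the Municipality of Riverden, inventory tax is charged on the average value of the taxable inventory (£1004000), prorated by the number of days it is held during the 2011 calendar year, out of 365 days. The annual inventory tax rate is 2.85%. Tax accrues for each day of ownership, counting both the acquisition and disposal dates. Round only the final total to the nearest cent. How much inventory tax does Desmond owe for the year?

£4076.52

Days held (21 Oct – 11 Dec 2011): 52 out of 365
Tax = £1004000 × 2.85% × 52/365 = £4076.5151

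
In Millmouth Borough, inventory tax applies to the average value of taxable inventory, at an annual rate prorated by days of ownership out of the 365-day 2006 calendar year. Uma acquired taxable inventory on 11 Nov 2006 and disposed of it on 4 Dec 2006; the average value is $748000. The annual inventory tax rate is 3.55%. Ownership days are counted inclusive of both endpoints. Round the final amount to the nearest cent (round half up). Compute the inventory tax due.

$1746.02

Days held (11 Nov – 4 Dec 2006): 24 out of 365
Tax = $748000 × 3.55% × 24/365 = $1746.0164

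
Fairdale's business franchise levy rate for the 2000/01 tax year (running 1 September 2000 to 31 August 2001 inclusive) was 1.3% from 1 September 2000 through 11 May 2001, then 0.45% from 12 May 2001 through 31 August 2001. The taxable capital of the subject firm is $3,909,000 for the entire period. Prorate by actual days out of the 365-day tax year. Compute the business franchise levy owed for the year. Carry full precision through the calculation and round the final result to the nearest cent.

1 September 2000 – 11 May 2001: 253 days at 1.3% → $3,909,000 × 1.3% × 253/365 = $35,223.8384
12 May – 31 August 2001: 112 days at 0.45% → $3,909,000 × 0.45% × 112/365 = $5,397.6329
Total = $40,621.4712

$40,621.47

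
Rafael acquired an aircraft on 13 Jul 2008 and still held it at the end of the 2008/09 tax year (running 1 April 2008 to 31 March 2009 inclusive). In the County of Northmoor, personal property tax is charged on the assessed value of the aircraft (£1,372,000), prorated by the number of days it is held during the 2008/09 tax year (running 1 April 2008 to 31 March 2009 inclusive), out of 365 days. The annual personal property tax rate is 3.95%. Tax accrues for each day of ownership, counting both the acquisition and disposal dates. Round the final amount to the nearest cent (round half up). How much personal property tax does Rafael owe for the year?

Days held (13 Jul 2008 – 31 Mar 2009): 262 out of 365
Tax = £1,372,000 × 3.95% × 262/365 = £38,900.8986

£38,900.90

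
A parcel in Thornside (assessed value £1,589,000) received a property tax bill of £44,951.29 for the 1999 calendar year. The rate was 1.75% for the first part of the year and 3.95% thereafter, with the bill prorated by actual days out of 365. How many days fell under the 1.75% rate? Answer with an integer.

Let d = days at the first rate; then 365 − d days at the second rate.
£1,589,000 × [1.75%·d + 3.95%·(365−d)] / 365 = £44,951.29
Solving gives d = 186, so the new rate took effect on July 6, 1999.

186 days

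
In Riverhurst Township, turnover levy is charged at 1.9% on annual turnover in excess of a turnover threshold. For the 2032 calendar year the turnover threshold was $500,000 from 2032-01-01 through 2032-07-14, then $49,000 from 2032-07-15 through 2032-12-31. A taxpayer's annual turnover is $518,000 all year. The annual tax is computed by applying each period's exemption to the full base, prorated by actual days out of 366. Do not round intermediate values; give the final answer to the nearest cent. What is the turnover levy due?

$4,322.14

2032-01-01 to 2032-07-14: 196 days, exemption $500,000 → ($518,000 − $500,000) × 1.9% × 196/366 = $183.1475
2032-07-15 to 2032-12-31: 170 days, exemption $49,000 → ($518,000 − $49,000) × 1.9% × 170/366 = $4,138.9891
Total = $4,322.1366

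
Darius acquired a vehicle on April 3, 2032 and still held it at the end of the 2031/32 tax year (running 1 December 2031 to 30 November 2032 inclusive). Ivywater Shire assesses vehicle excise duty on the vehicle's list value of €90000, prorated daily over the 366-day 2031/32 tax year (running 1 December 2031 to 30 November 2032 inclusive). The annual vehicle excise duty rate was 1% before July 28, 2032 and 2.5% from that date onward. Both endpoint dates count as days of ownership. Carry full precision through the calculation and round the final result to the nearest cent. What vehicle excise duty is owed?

€1059.84

April 3 – July 27, 2032: 116 days at 1% → €90000 × 1% × 116/366 = €285.2459
July 28 – November 30, 2032: 126 days at 2.5% → €90000 × 2.5% × 126/366 = €774.5902
Total = €1059.8361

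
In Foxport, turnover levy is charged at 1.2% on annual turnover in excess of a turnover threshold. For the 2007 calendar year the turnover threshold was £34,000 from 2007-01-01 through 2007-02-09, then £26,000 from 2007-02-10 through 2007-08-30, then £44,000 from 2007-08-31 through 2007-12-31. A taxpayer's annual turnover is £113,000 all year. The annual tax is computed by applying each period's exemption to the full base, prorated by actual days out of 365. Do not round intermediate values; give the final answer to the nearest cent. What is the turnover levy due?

£960.69

2007-01-01 to 2007-02-09: 40 days, exemption £34,000 → (£113,000 − £34,000) × 1.2% × 40/365 = £103.8904
2007-02-10 to 2007-08-30: 202 days, exemption £26,000 → (£113,000 − £26,000) × 1.2% × 202/365 = £577.7753
2007-08-31 to 2007-12-31: 123 days, exemption £44,000 → (£113,000 − £44,000) × 1.2% × 123/365 = £279.0247
Total = £960.6904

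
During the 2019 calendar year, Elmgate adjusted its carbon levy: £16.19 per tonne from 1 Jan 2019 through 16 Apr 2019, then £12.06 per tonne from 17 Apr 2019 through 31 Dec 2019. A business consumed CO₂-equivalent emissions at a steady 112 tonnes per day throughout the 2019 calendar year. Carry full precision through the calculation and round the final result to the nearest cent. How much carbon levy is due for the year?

£542044.16

1 Jan – 16 Apr 2019: 106 days × 112 tonnes/day = 11,872 tonnes at £16.19/tonne → £192207.68
17 Apr – 31 Dec 2019: 259 days × 112 tonnes/day = 29,008 tonnes at £12.06/tonne → £349836.48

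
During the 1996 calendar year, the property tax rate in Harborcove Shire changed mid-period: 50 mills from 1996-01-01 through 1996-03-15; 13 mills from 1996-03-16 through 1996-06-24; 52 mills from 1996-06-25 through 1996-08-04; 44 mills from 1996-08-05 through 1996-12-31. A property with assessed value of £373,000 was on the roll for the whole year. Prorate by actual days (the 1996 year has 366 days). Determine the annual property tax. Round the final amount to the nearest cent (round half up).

1996-01-01 to 1996-03-15: 75 days at 50 mills → £373,000 × 5% × 75/366 = £3,821.7213
1996-03-16 to 1996-06-24: 101 days at 13 mills → £373,000 × 1.3% × 101/366 = £1,338.1120
1996-06-25 to 1996-08-04: 41 days at 52 mills → £373,000 × 5.2% × 41/366 = £2,172.7760
1996-08-05 to 1996-12-31: 149 days at 44 mills → £373,000 × 4.4% × 149/366 = £6,681.3880
Total = £14,013.9973

£14,014.00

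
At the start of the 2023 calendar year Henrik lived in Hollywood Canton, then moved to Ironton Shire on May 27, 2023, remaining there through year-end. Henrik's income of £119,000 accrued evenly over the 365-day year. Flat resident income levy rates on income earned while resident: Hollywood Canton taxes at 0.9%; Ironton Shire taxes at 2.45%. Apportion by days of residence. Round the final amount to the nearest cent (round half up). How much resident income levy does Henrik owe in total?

Hollywood Canton, January 1 – May 26, 2023: 146 days → £119,000 × 0.9% × 146/365 = £428.4000
Ironton Shire, May 27 – December 31, 2023: 219 days → £119,000 × 2.45% × 219/365 = £1,749.3000
Total = £2,177.7000

£2,177.70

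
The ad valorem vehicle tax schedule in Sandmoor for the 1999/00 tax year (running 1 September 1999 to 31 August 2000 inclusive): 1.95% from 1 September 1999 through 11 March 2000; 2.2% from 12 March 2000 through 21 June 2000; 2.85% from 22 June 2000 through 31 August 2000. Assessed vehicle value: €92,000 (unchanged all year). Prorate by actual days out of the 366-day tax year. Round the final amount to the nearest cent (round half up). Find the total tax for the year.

1 September 1999 – 11 March 2000: 193 days at 1.95% → €92,000 × 1.95% × 193/366 = €946.0164
12 March – 21 June 2000: 102 days at 2.2% → €92,000 × 2.2% × 102/366 = €564.0656
22 June – 31 August 2000: 71 days at 2.85% → €92,000 × 2.85% × 71/366 = €508.6393
Total = €2,018.7213

€2,018.72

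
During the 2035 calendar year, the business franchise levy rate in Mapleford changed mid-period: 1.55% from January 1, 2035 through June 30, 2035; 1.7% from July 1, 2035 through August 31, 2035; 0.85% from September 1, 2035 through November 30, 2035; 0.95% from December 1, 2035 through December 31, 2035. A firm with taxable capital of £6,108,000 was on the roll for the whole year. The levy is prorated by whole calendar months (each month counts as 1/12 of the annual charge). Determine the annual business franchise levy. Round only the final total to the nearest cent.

January 1 – June 30, 2035: 6 months at 1.55% → £6,108,000 × 1.55% × 6/12 = £47,337.0000
July 1 – August 31, 2035: 2 months at 1.7% → £6,108,000 × 1.7% × 2/12 = £17,306.0000
September 1 – November 30, 2035: 3 months at 0.85% → £6,108,000 × 0.85% × 3/12 = £12,979.5000
December 1 – December 31, 2035: 1 month at 0.95% → £6,108,000 × 0.95% × 1/12 = £4,835.5000
Total = £82,458.0000

£82,458.00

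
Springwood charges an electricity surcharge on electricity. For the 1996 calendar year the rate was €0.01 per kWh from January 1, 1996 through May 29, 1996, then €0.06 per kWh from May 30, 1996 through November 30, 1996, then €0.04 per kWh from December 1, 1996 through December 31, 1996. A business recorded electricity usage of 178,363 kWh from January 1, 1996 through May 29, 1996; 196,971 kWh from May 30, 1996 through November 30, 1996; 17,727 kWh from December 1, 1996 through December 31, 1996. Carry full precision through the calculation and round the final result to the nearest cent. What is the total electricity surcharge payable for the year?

€14,310.97

January 1 – May 29, 1996: 178,363 kWh at €0.01/kWh → €1,783.63
May 30 – November 30, 1996: 196,971 kWh at €0.06/kWh → €11,818.26
December 1 – December 31, 1996: 17,727 kWh at €0.04/kWh → €709.08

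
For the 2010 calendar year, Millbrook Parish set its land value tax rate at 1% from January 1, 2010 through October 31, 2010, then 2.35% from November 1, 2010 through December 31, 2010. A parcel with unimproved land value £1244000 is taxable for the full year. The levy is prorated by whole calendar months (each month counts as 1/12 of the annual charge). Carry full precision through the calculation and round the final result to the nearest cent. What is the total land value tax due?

January 1 – October 31, 2010: 10 months at 1% → £1244000 × 1% × 10/12 = £10366.6667
November 1 – December 31, 2010: 2 months at 2.35% → £1244000 × 2.35% × 2/12 = £4872.3333
Total = £15239.0000

£15239.00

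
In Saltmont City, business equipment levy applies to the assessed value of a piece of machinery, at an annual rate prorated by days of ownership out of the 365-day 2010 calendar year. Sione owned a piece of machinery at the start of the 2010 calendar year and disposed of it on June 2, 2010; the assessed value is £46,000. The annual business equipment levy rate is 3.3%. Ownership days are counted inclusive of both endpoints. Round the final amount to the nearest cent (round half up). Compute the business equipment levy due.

Days held (January 1 – June 2, 2010): 153 out of 365
Tax = £46,000 × 3.3% × 153/365 = £636.3123

£636.31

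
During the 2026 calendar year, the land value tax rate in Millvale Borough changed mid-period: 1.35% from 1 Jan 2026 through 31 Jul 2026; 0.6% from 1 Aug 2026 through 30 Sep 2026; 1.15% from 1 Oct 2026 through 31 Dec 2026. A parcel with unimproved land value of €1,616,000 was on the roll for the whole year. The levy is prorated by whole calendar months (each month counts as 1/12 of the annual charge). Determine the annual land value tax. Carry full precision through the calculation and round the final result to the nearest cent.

1 Jan – 31 Jul 2026: 7 months at 1.35% → €1,616,000 × 1.35% × 7/12 = €12,726.0000
1 Aug – 30 Sep 2026: 2 months at 0.6% → €1,616,000 × 0.6% × 2/12 = €1,616.0000
1 Oct – 31 Dec 2026: 3 months at 1.15% → €1,616,000 × 1.15% × 3/12 = €4,646.0000
Total = €18,988.0000

€18,988.00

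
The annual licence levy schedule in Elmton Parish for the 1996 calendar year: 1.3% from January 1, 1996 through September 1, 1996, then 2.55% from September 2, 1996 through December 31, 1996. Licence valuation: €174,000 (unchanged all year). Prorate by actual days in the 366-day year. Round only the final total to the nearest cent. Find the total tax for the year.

€2,981.06

January 1 – September 1, 1996: 245 days at 1.3% → €174,000 × 1.3% × 245/366 = €1,514.1803
September 2 – December 31, 1996: 121 days at 2.55% → €174,000 × 2.55% × 121/366 = €1,466.8770
Total = €2,981.0574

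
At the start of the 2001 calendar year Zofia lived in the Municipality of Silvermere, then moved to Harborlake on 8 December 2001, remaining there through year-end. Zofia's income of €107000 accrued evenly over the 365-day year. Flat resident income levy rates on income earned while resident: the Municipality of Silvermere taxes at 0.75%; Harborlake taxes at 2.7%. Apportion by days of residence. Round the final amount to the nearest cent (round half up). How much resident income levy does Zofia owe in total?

The Municipality of Silvermere, 1 January – 7 December 2001: 341 days → €107000 × 0.75% × 341/365 = €749.7329
Harborlake, 8 December – 31 December 2001: 24 days → €107000 × 2.7% × 24/365 = €189.9616
Total = €939.6945

€939.69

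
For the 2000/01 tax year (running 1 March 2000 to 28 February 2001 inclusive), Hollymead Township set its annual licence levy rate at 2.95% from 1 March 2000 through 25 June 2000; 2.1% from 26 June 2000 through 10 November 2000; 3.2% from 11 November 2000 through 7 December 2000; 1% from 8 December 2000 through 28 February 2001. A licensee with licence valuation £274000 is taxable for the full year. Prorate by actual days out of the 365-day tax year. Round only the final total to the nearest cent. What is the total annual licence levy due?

£6038.13

1 March – 25 June 2000: 117 days at 2.95% → £274000 × 2.95% × 117/365 = £2590.9890
26 June – 10 November 2000: 138 days at 2.1% → £274000 × 2.1% × 138/365 = £2175.4849
11 November – 7 December 2000: 27 days at 3.2% → £274000 × 3.2% × 27/365 = £648.5918
8 December 2000 – 28 February 2001: 83 days at 1% → £274000 × 1% × 83/365 = £623.0685
Total = £6038.1342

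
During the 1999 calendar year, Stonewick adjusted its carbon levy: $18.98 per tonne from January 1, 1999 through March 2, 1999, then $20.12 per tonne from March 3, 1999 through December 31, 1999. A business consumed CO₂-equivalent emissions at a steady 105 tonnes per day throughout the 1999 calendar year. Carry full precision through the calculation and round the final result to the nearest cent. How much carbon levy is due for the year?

January 1 – March 2, 1999: 61 days × 105 tonnes/day = 6,405 tonnes at $18.98/tonne → $121566.90
March 3 – December 31, 1999: 304 days × 105 tonnes/day = 31,920 tonnes at $20.12/tonne → $642230.40

$763797.30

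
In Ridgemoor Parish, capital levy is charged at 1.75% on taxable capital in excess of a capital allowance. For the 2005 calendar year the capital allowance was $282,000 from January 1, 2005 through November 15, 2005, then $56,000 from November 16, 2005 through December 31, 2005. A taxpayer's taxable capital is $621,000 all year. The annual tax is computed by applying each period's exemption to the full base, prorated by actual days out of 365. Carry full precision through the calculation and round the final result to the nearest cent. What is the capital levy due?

$6,430.94

January 1 – November 15, 2005: 319 days, exemption $282,000 → ($621,000 − $282,000) × 1.75% × 319/365 = $5,184.8425
November 16 – December 31, 2005: 46 days, exemption $56,000 → ($621,000 − $56,000) × 1.75% × 46/365 = $1,246.0959
Total = $6,430.9384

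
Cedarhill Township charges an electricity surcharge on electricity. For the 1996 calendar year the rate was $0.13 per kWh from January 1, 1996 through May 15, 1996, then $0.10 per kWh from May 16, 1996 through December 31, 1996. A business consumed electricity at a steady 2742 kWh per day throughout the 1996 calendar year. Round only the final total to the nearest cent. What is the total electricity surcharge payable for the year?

January 1 – May 15, 1996: 136 days × 2742 kWh/day = 372,912 kWh at $0.13/kWh → $48,478.56
May 16 – December 31, 1996: 230 days × 2742 kWh/day = 630,660 kWh at $0.10/kWh → $63,066.00

$111,544.56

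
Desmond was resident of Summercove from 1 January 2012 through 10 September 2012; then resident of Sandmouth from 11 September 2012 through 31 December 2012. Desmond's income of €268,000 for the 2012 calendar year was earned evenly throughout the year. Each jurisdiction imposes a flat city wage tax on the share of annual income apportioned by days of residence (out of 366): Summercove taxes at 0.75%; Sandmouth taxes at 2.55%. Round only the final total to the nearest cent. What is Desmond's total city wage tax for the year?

€3,486.20

Summercove, 1 January – 10 September 2012: 254 days → €268,000 × 0.75% × 254/366 = €1,394.9180
Sandmouth, 11 September – 31 December 2012: 112 days → €268,000 × 2.55% × 112/366 = €2,091.2787
Total = €3,486.1967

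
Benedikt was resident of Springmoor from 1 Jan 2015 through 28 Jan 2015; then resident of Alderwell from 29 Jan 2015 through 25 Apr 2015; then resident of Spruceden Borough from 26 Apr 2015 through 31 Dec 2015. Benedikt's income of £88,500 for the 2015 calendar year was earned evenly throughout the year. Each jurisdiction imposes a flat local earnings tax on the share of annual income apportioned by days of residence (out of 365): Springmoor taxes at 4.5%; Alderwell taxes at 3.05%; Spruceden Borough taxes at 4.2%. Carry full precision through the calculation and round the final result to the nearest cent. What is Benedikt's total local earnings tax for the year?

£3,494.78

Springmoor, 1 Jan – 28 Jan 2015: 28 days → £88,500 × 4.5% × 28/365 = £305.5068
Alderwell, 29 Jan – 25 Apr 2015: 87 days → £88,500 × 3.05% × 87/365 = £643.3829
Spruceden Borough, 26 Apr – 31 Dec 2015: 250 days → £88,500 × 4.2% × 250/365 = £2,545.8904
Total = £3,494.7801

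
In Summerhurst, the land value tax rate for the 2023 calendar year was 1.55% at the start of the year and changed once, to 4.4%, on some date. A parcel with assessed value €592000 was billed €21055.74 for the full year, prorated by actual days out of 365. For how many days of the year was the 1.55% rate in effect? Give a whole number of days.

Let d = days at the first rate; then 365 − d days at the second rate.
€592000 × [1.55%·d + 4.4%·(365−d)] / 365 = €21055.74
Solving gives d = 108, so the new rate took effect on 19 April 2023.

108 days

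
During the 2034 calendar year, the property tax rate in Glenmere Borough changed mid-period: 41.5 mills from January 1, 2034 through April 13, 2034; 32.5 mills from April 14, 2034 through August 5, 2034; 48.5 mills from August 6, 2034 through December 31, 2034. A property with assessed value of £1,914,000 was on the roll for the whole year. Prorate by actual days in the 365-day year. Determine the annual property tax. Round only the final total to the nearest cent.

January 1 – April 13, 2034: 103 days at 41.5 mills → £1,914,000 × 4.15% × 103/365 = £22,414.7753
April 14 – August 5, 2034: 114 days at 32.5 mills → £1,914,000 × 3.25% × 114/365 = £19,428.4110
August 6 – December 31, 2034: 148 days at 48.5 mills → £1,914,000 × 4.85% × 148/365 = £37,640.2521
Total = £79,483.4384

£79,483.44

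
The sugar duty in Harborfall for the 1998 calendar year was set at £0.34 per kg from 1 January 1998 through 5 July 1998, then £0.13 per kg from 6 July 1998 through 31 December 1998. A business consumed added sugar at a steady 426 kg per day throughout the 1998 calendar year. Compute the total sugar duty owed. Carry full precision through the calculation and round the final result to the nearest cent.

1 January – 5 July 1998: 186 days × 426 kg/day = 79,236 kg at £0.34/kg → £26940.24
6 July – 31 December 1998: 179 days × 426 kg/day = 76,254 kg at £0.13/kg → £9913.02

£36853.26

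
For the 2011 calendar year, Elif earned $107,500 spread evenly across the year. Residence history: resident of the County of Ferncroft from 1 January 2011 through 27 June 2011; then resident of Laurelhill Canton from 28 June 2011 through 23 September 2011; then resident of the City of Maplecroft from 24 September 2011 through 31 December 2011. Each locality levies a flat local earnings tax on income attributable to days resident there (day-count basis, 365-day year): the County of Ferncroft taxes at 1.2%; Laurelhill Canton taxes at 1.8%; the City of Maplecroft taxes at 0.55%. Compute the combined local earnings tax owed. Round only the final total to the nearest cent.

$1,255.98

The County of Ferncroft, 1 January – 27 June 2011: 178 days → $107,500 × 1.2% × 178/365 = $629.0959
Laurelhill Canton, 28 June – 23 September 2011: 88 days → $107,500 × 1.8% × 88/365 = $466.5205
The City of Maplecroft, 24 September – 31 December 2011: 99 days → $107,500 × 0.55% × 99/365 = $160.3664
Total = $1,255.9829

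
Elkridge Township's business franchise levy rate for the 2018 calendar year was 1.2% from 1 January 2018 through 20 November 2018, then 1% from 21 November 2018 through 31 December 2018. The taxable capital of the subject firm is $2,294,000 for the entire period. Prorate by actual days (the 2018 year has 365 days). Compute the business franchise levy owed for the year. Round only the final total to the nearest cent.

$27,012.64

1 January – 20 November 2018: 324 days at 1.2% → $2,294,000 × 1.2% × 324/365 = $24,435.8137
21 November – 31 December 2018: 41 days at 1% → $2,294,000 × 1% × 41/365 = $2,576.8219
Total = $27,012.6356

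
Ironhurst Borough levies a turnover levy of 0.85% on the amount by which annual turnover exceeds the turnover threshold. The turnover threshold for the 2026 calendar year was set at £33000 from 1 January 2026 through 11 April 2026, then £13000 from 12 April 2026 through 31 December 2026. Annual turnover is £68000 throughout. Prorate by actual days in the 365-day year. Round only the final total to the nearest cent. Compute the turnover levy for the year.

1 January – 11 April 2026: 101 days, exemption £33000 → (£68000 − £33000) × 0.85% × 101/365 = £82.3219
12 April – 31 December 2026: 264 days, exemption £13000 → (£68000 − £13000) × 0.85% × 264/365 = £338.1370
Total = £420.4589

£420.46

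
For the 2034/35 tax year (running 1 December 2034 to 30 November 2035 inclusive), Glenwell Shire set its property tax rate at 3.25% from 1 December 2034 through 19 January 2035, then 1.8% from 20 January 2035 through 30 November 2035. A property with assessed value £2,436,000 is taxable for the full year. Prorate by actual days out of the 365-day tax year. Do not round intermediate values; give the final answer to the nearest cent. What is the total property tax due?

£48,686.63

1 December 2034 – 19 January 2035: 50 days at 3.25% → £2,436,000 × 3.25% × 50/365 = £10,845.2055
20 January – 30 November 2035: 315 days at 1.8% → £2,436,000 × 1.8% × 315/365 = £37,841.4247
Total = £48,686.6301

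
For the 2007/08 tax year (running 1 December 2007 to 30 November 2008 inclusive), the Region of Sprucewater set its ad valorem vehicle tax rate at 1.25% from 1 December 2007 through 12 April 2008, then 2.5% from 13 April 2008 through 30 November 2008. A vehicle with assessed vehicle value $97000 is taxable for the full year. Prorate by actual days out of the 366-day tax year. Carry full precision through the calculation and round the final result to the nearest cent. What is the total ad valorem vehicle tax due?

1 December 2007 – 12 April 2008: 134 days at 1.25% → $97000 × 1.25% × 134/366 = $443.9208
13 April – 30 November 2008: 232 days at 2.5% → $97000 × 2.5% × 232/366 = $1537.1585
Total = $1981.0792

$1981.08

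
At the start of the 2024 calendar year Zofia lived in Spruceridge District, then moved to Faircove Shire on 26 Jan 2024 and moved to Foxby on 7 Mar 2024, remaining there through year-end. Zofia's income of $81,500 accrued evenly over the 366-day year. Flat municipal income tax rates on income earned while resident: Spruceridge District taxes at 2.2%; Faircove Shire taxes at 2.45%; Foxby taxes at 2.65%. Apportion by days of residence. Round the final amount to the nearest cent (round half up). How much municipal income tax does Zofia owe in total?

$2,116.44

Spruceridge District, 1 Jan – 25 Jan 2024: 25 days → $81,500 × 2.2% × 25/366 = $122.4727
Faircove Shire, 26 Jan – 6 Mar 2024: 41 days → $81,500 × 2.45% × 41/366 = $223.6796
Foxby, 7 Mar – 31 Dec 2024: 300 days → $81,500 × 2.65% × 300/366 = $1,770.2869
Total = $2,116.4392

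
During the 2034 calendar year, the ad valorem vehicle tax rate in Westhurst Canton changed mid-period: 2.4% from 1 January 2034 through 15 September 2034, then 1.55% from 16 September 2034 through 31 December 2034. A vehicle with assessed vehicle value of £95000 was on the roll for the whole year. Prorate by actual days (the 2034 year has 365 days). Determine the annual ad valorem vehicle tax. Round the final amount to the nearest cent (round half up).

1 January – 15 September 2034: 258 days at 2.4% → £95000 × 2.4% × 258/365 = £1611.6164
16 September – 31 December 2034: 107 days at 1.55% → £95000 × 1.55% × 107/365 = £431.6644
Total = £2043.2808

£2043.28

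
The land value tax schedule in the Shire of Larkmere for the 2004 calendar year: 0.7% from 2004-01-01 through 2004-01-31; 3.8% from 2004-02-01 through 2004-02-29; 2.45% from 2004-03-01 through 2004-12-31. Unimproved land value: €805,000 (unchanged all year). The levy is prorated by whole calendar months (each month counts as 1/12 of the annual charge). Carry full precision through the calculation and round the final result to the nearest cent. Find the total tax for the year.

2004-01-01 to 2004-01-31: 1 month at 0.7% → €805,000 × 0.7% × 1/12 = €469.5833
2004-02-01 to 2004-02-29: 1 month at 3.8% → €805,000 × 3.8% × 1/12 = €2,549.1667
2004-03-01 to 2004-12-31: 10 months at 2.45% → €805,000 × 2.45% × 10/12 = €16,435.4167
Total = €19,454.1667

€19,454.17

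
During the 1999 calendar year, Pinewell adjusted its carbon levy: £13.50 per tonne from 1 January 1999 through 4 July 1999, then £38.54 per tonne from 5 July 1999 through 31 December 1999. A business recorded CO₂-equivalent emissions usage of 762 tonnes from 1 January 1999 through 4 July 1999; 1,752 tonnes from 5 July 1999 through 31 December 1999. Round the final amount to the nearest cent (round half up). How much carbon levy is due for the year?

1 January – 4 July 1999: 762 tonnes at £13.50/tonne → £10287.00
5 July – 31 December 1999: 1,752 tonnes at £38.54/tonne → £67522.08

£77809.08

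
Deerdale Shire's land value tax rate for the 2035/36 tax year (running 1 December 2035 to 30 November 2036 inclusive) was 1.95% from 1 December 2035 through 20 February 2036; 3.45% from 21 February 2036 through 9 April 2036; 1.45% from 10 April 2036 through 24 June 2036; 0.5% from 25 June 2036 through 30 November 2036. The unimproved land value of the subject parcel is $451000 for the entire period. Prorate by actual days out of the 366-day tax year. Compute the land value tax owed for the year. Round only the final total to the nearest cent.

$6391.02

1 December 2035 – 20 February 2036: 82 days at 1.95% → $451000 × 1.95% × 82/366 = $1970.3525
21 February – 9 April 2036: 49 days at 3.45% → $451000 × 3.45% × 49/366 = $2083.1025
10 April – 24 June 2036: 76 days at 1.45% → $451000 × 1.45% × 76/366 = $1357.9290
25 June – 30 November 2036: 159 days at 0.5% → $451000 × 0.5% × 159/366 = $979.6311
Total = $6391.0150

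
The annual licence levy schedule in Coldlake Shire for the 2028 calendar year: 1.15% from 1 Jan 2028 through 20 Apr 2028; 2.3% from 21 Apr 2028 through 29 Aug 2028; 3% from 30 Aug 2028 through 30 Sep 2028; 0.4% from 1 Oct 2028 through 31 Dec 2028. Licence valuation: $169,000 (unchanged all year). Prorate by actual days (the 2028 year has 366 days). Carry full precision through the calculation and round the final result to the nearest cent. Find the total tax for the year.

1 Jan – 20 Apr 2028: 111 days at 1.15% → $169,000 × 1.15% × 111/366 = $589.4221
21 Apr – 29 Aug 2028: 131 days at 2.3% → $169,000 × 2.3% × 131/366 = $1,391.2486
30 Aug – 30 Sep 2028: 32 days at 3% → $169,000 × 3% × 32/366 = $443.2787
1 Oct – 31 Dec 2028: 92 days at 0.4% → $169,000 × 0.4% × 92/366 = $169.9235
Total = $2,593.8730

$2,593.87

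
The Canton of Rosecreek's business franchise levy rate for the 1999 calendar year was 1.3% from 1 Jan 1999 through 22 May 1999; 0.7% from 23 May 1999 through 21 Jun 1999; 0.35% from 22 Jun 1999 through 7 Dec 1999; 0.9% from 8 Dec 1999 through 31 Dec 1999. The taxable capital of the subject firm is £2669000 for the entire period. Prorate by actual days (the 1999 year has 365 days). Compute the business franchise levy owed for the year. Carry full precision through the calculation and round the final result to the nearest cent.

£20938.85

1 Jan – 22 May 1999: 142 days at 1.3% → £2669000 × 1.3% × 142/365 = £13498.5589
23 May – 21 Jun 1999: 30 days at 0.7% → £2669000 × 0.7% × 30/365 = £1535.5890
22 Jun – 7 Dec 1999: 169 days at 0.35% → £2669000 × 0.35% × 169/365 = £4325.2425
8 Dec – 31 Dec 1999: 24 days at 0.9% → £2669000 × 0.9% × 24/365 = £1579.4630
Total = £20938.8534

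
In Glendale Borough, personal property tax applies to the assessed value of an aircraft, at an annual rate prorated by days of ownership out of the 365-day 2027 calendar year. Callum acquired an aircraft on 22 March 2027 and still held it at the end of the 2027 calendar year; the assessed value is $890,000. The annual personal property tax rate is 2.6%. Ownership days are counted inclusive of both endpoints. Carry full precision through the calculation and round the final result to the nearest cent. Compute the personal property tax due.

$18,068.22

Days held (22 March – 31 December 2027): 285 out of 365
Tax = $890,000 × 2.6% × 285/365 = $18,068.2192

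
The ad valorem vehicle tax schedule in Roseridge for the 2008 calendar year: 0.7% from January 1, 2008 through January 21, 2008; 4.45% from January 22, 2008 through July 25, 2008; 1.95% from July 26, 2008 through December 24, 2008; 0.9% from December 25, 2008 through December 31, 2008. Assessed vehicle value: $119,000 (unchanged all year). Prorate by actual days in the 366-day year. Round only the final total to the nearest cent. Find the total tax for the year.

$3,723.14

January 1 – January 21, 2008: 21 days at 0.7% → $119,000 × 0.7% × 21/366 = $47.7951
January 22 – July 25, 2008: 186 days at 4.45% → $119,000 × 4.45% × 186/366 = $2,691.1557
July 26 – December 24, 2008: 152 days at 1.95% → $119,000 × 1.95% × 152/366 = $963.7049
December 25 – December 31, 2008: 7 days at 0.9% → $119,000 × 0.9% × 7/366 = $20.4836
Total = $3,723.1393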